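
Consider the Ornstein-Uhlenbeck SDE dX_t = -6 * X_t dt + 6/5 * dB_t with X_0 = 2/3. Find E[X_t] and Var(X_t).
E[X_t] = 2*exp(-6*t)/3; Var(X_t) = 3/25 - 3*exp(-12*t)/25

The OU SDE dX = -theta X dt + sigma dB admits the integrating factor exp(theta t): d(exp(theta t) X_t) = sigma exp(theta t) dB_t. Integrating from 0 to t:
  X_t = x_0 * exp(-theta t) + sigma * int_0^t exp(-theta (t-s)) dB_s.
The Itô integral has mean 0 and (by the Itô isometry) variance sigma^2 * int_0^t exp(-2 theta (t - s)) ds = sigma^2 * (1 - exp(-2 theta t)) / (2 theta).
With theta = 6, sigma = 6/5, x_0 = 2/3:
  E[X_t] = 2/3 * exp(-6 t) = 2*exp(-6*t)/3
  Var(X_t) = (6/5)^2 * (1 - exp(-2*6 t)) / (2 * 6) = 3/25 - 3*exp(-12*t)/25.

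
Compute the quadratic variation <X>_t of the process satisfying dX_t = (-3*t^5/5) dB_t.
<X>_t = 9*t^11/275

For an Itô process dX_t = a(t) dt + b(t) dB_t, the quadratic variation is <X>_t = int_0^t b(s)^2 ds (the drift term does not contribute). Here b(s) = -3*s^5/5, so
  b(s)^2 = 9*s^10/25.
Integrating from 0 to t:
  <X>_t = int_0^t (9*s^10/25) ds = 9*t^11/275.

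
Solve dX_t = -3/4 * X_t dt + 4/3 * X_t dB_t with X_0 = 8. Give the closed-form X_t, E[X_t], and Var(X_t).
X_t = 8 * exp((-59/36) t + (4/3) B_t); E[X_t] = 8*exp(-3*t/4); Var(X_t) = (64*exp(16*t/9) - 64)*exp(-3*t/2)

For GBM dX = mu X dt + sigma X dB with X_0 = x_0, apply Itô to Y = log X: dY = (mu - sigma^2/2) dt + sigma dB, so Y_t = log(x_0) + (mu - sigma^2/2) t + sigma B_t and hence X_t = x_0 * exp((mu - sigma^2/2) t + sigma B_t).
With mu = -3/4, sigma = 4/3, x_0 = 8, this gives:
  X_t = 8 * exp((-59/36) * t + (4/3) * B_t).
Since sigma*B_t ~ Normal(0, sigma^2 t), E[exp(sigma*B_t)] = exp(sigma^2 t / 2); so E[X_t] = x_0 * exp((mu - sigma^2/2) t) * exp(sigma^2 t / 2) = x_0 * exp(mu t) = 8*exp(-3*t/4).
Var(X_t) = E[X_t^2] - (E[X_t])^2 = x_0^2 * exp(2 mu t) * (exp(sigma^2 t) - 1) = (64*exp(16*t/9) - 64)*exp(-3*t/2).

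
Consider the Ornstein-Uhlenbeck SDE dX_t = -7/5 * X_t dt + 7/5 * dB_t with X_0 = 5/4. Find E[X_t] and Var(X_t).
E[X_t] = 5*exp(-7*t/5)/4; Var(X_t) = 7/10 - 7*exp(-14*t/5)/10

The OU SDE dX = -theta X dt + sigma dB admits the integrating factor exp(theta t): d(exp(theta t) X_t) = sigma exp(theta t) dB_t. Integrating from 0 to t:
  X_t = x_0 * exp(-theta t) + sigma * int_0^t exp(-theta (t-s)) dB_s.
The Itô integral has mean 0 and (by the Itô isometry) variance sigma^2 * int_0^t exp(-2 theta (t - s)) ds = sigma^2 * (1 - exp(-2 theta t)) / (2 theta).
With theta = 7/5, sigma = 7/5, x_0 = 5/4:
  E[X_t] = 5/4 * exp(-7/5 t) = 5*exp(-7*t/5)/4
  Var(X_t) = (7/5)^2 * (1 - exp(-2*7/5 t)) / (2 * 7/5) = 7/10 - 7*exp(-14*t/5)/10.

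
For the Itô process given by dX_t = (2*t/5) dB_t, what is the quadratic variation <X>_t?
<X>_t = 4*t^3/75

For an Itô process dX_t = a(t) dt + b(t) dB_t, the quadratic variation is <X>_t = int_0^t b(s)^2 ds (the drift term does not contribute). Here b(s) = 2*s/5, so
  b(s)^2 = 4*s^2/25.
Integrating from 0 to t:
  <X>_t = int_0^t (4*s^2/25) ds = 4*t^3/75.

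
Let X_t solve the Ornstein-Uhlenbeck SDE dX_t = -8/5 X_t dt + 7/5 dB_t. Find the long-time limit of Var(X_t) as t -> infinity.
lim Var(X_t) = 49/80

The OU SDE dX = -theta X dt + sigma dB admits the integrating factor exp(theta t): d(exp(theta t) X_t) = sigma exp(theta t) dB_t. Integrating from 0 to t gives X_t = x_0 * exp(-theta t) + sigma * int_0^t exp(-theta (t-s)) dB_s for any initial x_0. The Itô integral has variance (by the Itô isometry) sigma^2 * int_0^t exp(-2 theta (t - s)) ds = sigma^2 * (1 - exp(-2 theta t)) / (2 theta), independent of x_0.
With theta = 8/5, sigma = 7/5:
  Var(X_t) = (7/5)^2 * (1 - exp(-2*8/5 t)) / (2 * 8/5) = 49/80 - 49*exp(-16*t/5)/80.
As t -> infinity, exp(-2*8/5 t) -> 0, so the stationary variance is sigma^2 / (2 theta) = 49/80.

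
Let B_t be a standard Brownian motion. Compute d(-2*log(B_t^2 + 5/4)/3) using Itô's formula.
d(-2*log(B_t^2 + 5/4)/3) = (8*(4*B_t^2 - 5)/(3*(4*B_t^2 + 5)^2)) dt + (-16*B_t/(12*B_t^2 + 15)) dB_t

Itô's formula for f(B_t) gives d f(B_t) = f'(B_t) dB_t + (1/2) f''(B_t) dt. Compute derivatives of f(x) = -2*log(x^2 + 5/4)/3:
  f'(x)  = -16*x/(12*x^2 + 15)
  f''(x) = 16*(4*x^2 - 5)/(3*(4*x^2 + 5)^2)
Substitute x = B_t and multiply the f'' term by 1/2:
  drift     = (1/2) * (16*(4*x^2 - 5)/(3*(4*x^2 + 5)^2)) evaluated at B_t = 8*(4*B_t^2 - 5)/(3*(4*B_t^2 + 5)^2)
  diffusion = (-16*x/(12*x^2 + 15)) evaluated at B_t = -16*B_t/(12*B_t^2 + 15)
Therefore d(-2*log(B_t^2 + 5/4)/3) = (8*(4*B_t^2 - 5)/(3*(4*B_t^2 + 5)^2)) dt + (-16*B_t/(12*B_t^2 + 15)) dB_t.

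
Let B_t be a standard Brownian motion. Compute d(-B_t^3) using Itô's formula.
d(-B_t^3) = (-3*B_t) dt + (-3*B_t^2) dB_t

Itô's formula for f(B_t) gives d f(B_t) = f'(B_t) dB_t + (1/2) f''(B_t) dt. Compute derivatives of f(x) = -x^3:
  f'(x)  = -3*x^2
  f''(x) = -6*x
Substitute x = B_t and multiply the f'' term by 1/2:
  drift     = (1/2) * (-6*x) evaluated at B_t = -3*B_t
  diffusion = (-3*x^2) evaluated at B_t = -3*B_t^2
Therefore d(-B_t^3) = (-3*B_t) dt + (-3*B_t^2) dB_t.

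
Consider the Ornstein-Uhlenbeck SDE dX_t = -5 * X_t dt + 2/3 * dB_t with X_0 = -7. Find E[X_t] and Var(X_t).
E[X_t] = -7*exp(-5*t); Var(X_t) = 2/45 - 2*exp(-10*t)/45

The OU SDE dX = -theta X dt + sigma dB admits the integrating factor exp(theta t): d(exp(theta t) X_t) = sigma exp(theta t) dB_t. Integrating from 0 to t:
  X_t = x_0 * exp(-theta t) + sigma * int_0^t exp(-theta (t-s)) dB_s.
The Itô integral has mean 0 and (by the Itô isometry) variance sigma^2 * int_0^t exp(-2 theta (t - s)) ds = sigma^2 * (1 - exp(-2 theta t)) / (2 theta).
With theta = 5, sigma = 2/3, x_0 = -7:
  E[X_t] = -7 * exp(-5 t) = -7*exp(-5*t)
  Var(X_t) = (2/3)^2 * (1 - exp(-2*5 t)) / (2 * 5) = 2/45 - 2*exp(-10*t)/45.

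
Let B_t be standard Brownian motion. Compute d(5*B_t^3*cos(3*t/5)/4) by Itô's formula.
d(5*B_t^3*cos(3*t/5)/4) = (3*B_t*(-B_t^2*sin(3*t/5) + 5*cos(3*t/5))/4) dt + (15*B_t^2*cos(3*t/5)/4) dB_t

Itô's formula for f(t, x): d f(t, B_t) = (f_t + (1/2) f_xx) dt + f_x dB_t. Compute partials of f(t, x) = 5*x^3*cos(3*t/5)/4:
  f_t(t,x)  = -3*x^3*sin(3*t/5)/4
  f_x(t,x)  = 15*x^2*cos(3*t/5)/4
  f_xx(t,x) = 15*x*cos(3*t/5)/2
Assemble drift = f_t + (1/2) f_xx = 3*x*(-x^2*sin(3*t/5) + 5*cos(3*t/5))/4 and diffusion = f_x = 15*x^2*cos(3*t/5)/4. Substituting x = B_t:
  d(5*B_t^3*cos(3*t/5)/4) = (3*B_t*(-B_t^2*sin(3*t/5) + 5*cos(3*t/5))/4) dt + (15*B_t^2*cos(3*t/5)/4) dB_t.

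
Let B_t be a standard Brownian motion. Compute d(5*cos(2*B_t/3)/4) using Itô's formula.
d(5*cos(2*B_t/3)/4) = (-5*cos(2*B_t/3)/18) dt + (-5*sin(2*B_t/3)/6) dB_t

Itô's formula for f(B_t) gives d f(B_t) = f'(B_t) dB_t + (1/2) f''(B_t) dt. Compute derivatives of f(x) = 5*cos(2*x/3)/4:
  f'(x)  = -5*sin(2*x/3)/6
  f''(x) = -5*cos(2*x/3)/9
Substitute x = B_t and multiply the f'' term by 1/2:
  drift     = (1/2) * (-5*cos(2*x/3)/9) evaluated at B_t = -5*cos(2*B_t/3)/18
  diffusion = (-5*sin(2*x/3)/6) evaluated at B_t = -5*sin(2*B_t/3)/6
Therefore d(5*cos(2*B_t/3)/4) = (-5*cos(2*B_t/3)/18) dt + (-5*sin(2*B_t/3)/6) dB_t.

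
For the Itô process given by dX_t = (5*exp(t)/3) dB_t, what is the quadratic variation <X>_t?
<X>_t = 25*exp(2*t)/18 - 25/18

For an Itô process dX_t = a(t) dt + b(t) dB_t, the quadratic variation is <X>_t = int_0^t b(s)^2 ds (the drift term does not contribute). Here b(s) = 5*exp(s)/3, so
  b(s)^2 = 25*exp(2*s)/9.
Integrating from 0 to t:
  <X>_t = int_0^t (25*exp(2*s)/9) ds = 25*exp(2*t)/18 - 25/18.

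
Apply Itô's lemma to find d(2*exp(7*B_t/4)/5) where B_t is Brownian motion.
d(2*exp(7*B_t/4)/5) = (49*exp(7*B_t/4)/80) dt + (7*exp(7*B_t/4)/10) dB_t

Itô's formula for f(B_t) gives d f(B_t) = f'(B_t) dB_t + (1/2) f''(B_t) dt. Compute derivatives of f(x) = 2*exp(7*x/4)/5:
  f'(x)  = 7*exp(7*x/4)/10
  f''(x) = 49*exp(7*x/4)/40
Substitute x = B_t and multiply the f'' term by 1/2:
  drift     = (1/2) * (49*exp(7*x/4)/40) evaluated at B_t = 49*exp(7*B_t/4)/80
  diffusion = (7*exp(7*x/4)/10) evaluated at B_t = 7*exp(7*B_t/4)/10
Therefore d(2*exp(7*B_t/4)/5) = (49*exp(7*B_t/4)/80) dt + (7*exp(7*B_t/4)/10) dB_t.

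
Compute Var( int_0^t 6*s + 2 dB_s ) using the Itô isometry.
Var = 4*t*(3*t^2 + 3*t + 1)

The Itô integral of a deterministic integrand f(s) has mean 0 because each increment f(s) * (B_{s+ds} - B_s) has mean 0. By the Itô isometry:
  Var( int_0^t f(s) dB_s ) = E[ (int_0^t f(s) dB_s)^2 ] = int_0^t f(s)^2 ds.
Here f(s) = 6*s + 2, so f(s)^2 = 4*(3*s + 1)^2. Integrate:
  int_0^t (4*(3*s + 1)^2) ds = 4*t*(3*t^2 + 3*t + 1).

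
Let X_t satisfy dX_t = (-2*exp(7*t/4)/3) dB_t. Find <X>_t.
<X>_t = 8*exp(7*t/2)/63 - 8/63

For an Itô process dX_t = a(t) dt + b(t) dB_t, the quadratic variation is <X>_t = int_0^t b(s)^2 ds (the drift term does not contribute). Here b(s) = -2*exp(7*s/4)/3, so
  b(s)^2 = 4*exp(7*s/2)/9.
Integrating from 0 to t:
  <X>_t = int_0^t (4*exp(7*s/2)/9) ds = 8*exp(7*t/2)/63 - 8/63.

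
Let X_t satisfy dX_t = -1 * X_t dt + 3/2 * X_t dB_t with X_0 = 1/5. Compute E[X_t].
E[X_t] = exp(-t)/5

For GBM dX = mu X dt + sigma X dB with X_0 = x_0, apply Itô to Y = log X: dY = (mu - sigma^2/2) dt + sigma dB, so Y_t = log(x_0) + (mu - sigma^2/2) t + sigma B_t and hence X_t = x_0 * exp((mu - sigma^2/2) t + sigma B_t).
With mu = -1, sigma = 3/2, x_0 = 1/5, this gives:
  X_t = 1/5 * exp((-17/8) * t + (3/2) * B_t).
Since sigma*B_t ~ Normal(0, sigma^2 t), E[exp(sigma*B_t)] = exp(sigma^2 t / 2); so E[X_t] = x_0 * exp((mu - sigma^2/2) t) * exp(sigma^2 t / 2) = x_0 * exp(mu t) = exp(-t)/5.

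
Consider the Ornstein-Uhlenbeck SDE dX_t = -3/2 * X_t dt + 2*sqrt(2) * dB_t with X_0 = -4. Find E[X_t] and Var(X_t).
E[X_t] = -4*exp(-3*t/2); Var(X_t) = 8/3 - 8*exp(-3*t)/3

The OU SDE dX = -theta X dt + sigma dB admits the integrating factor exp(theta t): d(exp(theta t) X_t) = sigma exp(theta t) dB_t. Integrating from 0 to t:
  X_t = x_0 * exp(-theta t) + sigma * int_0^t exp(-theta (t-s)) dB_s.
The Itô integral has mean 0 and (by the Itô isometry) variance sigma^2 * int_0^t exp(-2 theta (t - s)) ds = sigma^2 * (1 - exp(-2 theta t)) / (2 theta).
With theta = 3/2, sigma = 2*sqrt(2), x_0 = -4:
  E[X_t] = -4 * exp(-3/2 t) = -4*exp(-3*t/2)
  Var(X_t) = (2*sqrt(2))^2 * (1 - exp(-2*3/2 t)) / (2 * 3/2) = 8/3 - 8*exp(-3*t)/3.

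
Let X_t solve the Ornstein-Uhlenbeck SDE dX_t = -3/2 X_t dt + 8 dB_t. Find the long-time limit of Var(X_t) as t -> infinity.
lim Var(X_t) = 64/3

The OU SDE dX = -theta X dt + sigma dB admits the integrating factor exp(theta t): d(exp(theta t) X_t) = sigma exp(theta t) dB_t. Integrating from 0 to t gives X_t = x_0 * exp(-theta t) + sigma * int_0^t exp(-theta (t-s)) dB_s for any initial x_0. The Itô integral has variance (by the Itô isometry) sigma^2 * int_0^t exp(-2 theta (t - s)) ds = sigma^2 * (1 - exp(-2 theta t)) / (2 theta), independent of x_0.
With theta = 3/2, sigma = 8:
  Var(X_t) = (8)^2 * (1 - exp(-2*3/2 t)) / (2 * 3/2) = 64/3 - 64*exp(-3*t)/3.
As t -> infinity, exp(-2*3/2 t) -> 0, so the stationary variance is sigma^2 / (2 theta) = 64/3.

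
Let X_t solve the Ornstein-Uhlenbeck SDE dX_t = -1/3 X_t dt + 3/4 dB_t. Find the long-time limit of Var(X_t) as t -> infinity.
lim Var(X_t) = 27/32

The OU SDE dX = -theta X dt + sigma dB admits the integrating factor exp(theta t): d(exp(theta t) X_t) = sigma exp(theta t) dB_t. Integrating from 0 to t gives X_t = x_0 * exp(-theta t) + sigma * int_0^t exp(-theta (t-s)) dB_s for any initial x_0. The Itô integral has variance (by the Itô isometry) sigma^2 * int_0^t exp(-2 theta (t - s)) ds = sigma^2 * (1 - exp(-2 theta t)) / (2 theta), independent of x_0.
With theta = 1/3, sigma = 3/4:
  Var(X_t) = (3/4)^2 * (1 - exp(-2*1/3 t)) / (2 * 1/3) = 27/32 - 27*exp(-2*t/3)/32.
As t -> infinity, exp(-2*1/3 t) -> 0, so the stationary variance is sigma^2 / (2 theta) = 27/32.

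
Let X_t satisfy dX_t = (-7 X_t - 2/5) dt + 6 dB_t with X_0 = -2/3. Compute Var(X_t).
Var(X_t) = 18/7 - 18*exp(-14*t)/7

The variance V(t) = Var(X_t) satisfies V'(t) = 2 a V(t) + c^2 with V(0) = 0 (drift coefficient is linear in X, diffusion is constant). With a = -7, c = 6, the solution is
  V(t) = (c^2 / (2 a)) * (exp(2 a t) - 1)
       = (6^2 / (2*(-7))) * (exp((-14) t) - 1)
       = 18/7 - 18*exp(-14*t)/7.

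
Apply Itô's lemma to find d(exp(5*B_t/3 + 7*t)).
d(exp(5*B_t/3 + 7*t)) = (151*exp(5*B_t/3 + 7*t)/18) dt + (5*exp(5*B_t/3 + 7*t)/3) dB_t

Itô's formula for f(t, x): d f(t, B_t) = (f_t + (1/2) f_xx) dt + f_x dB_t. Compute partials of f(t, x) = exp(7*t + 5*x/3):
  f_t(t,x)  = 7*exp(7*t + 5*x/3)
  f_x(t,x)  = 5*exp(7*t + 5*x/3)/3
  f_xx(t,x) = 25*exp(7*t + 5*x/3)/9
Assemble drift = f_t + (1/2) f_xx = 151*exp(7*t + 5*x/3)/18 and diffusion = f_x = 5*exp(7*t + 5*x/3)/3. Substituting x = B_t:
  d(exp(5*B_t/3 + 7*t)) = (151*exp(5*B_t/3 + 7*t)/18) dt + (5*exp(5*B_t/3 + 7*t)/3) dB_t.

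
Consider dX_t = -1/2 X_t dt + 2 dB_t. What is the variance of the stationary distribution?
lim Var(X_t) = 4

The OU SDE dX = -theta X dt + sigma dB admits the integrating factor exp(theta t): d(exp(theta t) X_t) = sigma exp(theta t) dB_t. Integrating from 0 to t gives X_t = x_0 * exp(-theta t) + sigma * int_0^t exp(-theta (t-s)) dB_s for any initial x_0. The Itô integral has variance (by the Itô isometry) sigma^2 * int_0^t exp(-2 theta (t - s)) ds = sigma^2 * (1 - exp(-2 theta t)) / (2 theta), independent of x_0.
With theta = 1/2, sigma = 2:
  Var(X_t) = (2)^2 * (1 - exp(-2*1/2 t)) / (2 * 1/2) = 4 - 4*exp(-t).
As t -> infinity, exp(-2*1/2 t) -> 0, so the stationary variance is sigma^2 / (2 theta) = 4.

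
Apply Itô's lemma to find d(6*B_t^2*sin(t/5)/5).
d(6*B_t^2*sin(t/5)/5) = (6*B_t^2*cos(t/5)/25 + 6*sin(t/5)/5) dt + (12*B_t*sin(t/5)/5) dB_t

Itô's formula for f(t, x): d f(t, B_t) = (f_t + (1/2) f_xx) dt + f_x dB_t. Compute partials of f(t, x) = 6*x^2*sin(t/5)/5:
  f_t(t,x)  = 6*x^2*cos(t/5)/25
  f_x(t,x)  = 12*x*sin(t/5)/5
  f_xx(t,x) = 12*sin(t/5)/5
Assemble drift = f_t + (1/2) f_xx = 6*x^2*cos(t/5)/25 + 6*sin(t/5)/5 and diffusion = f_x = 12*x*sin(t/5)/5. Substituting x = B_t:
  d(6*B_t^2*sin(t/5)/5) = (6*B_t^2*cos(t/5)/25 + 6*sin(t/5)/5) dt + (12*B_t*sin(t/5)/5) dB_t.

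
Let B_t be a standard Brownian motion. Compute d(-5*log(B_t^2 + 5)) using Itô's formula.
d(-5*log(B_t^2 + 5)) = (5*(B_t^2 - 5)/(B_t^2 + 5)^2) dt + (-10*B_t/(B_t^2 + 5)) dB_t

Itô's formula for f(B_t) gives d f(B_t) = f'(B_t) dB_t + (1/2) f''(B_t) dt. Compute derivatives of f(x) = -5*log(x^2 + 5):
  f'(x)  = -10*x/(x^2 + 5)
  f''(x) = 10*(x^2 - 5)/(x^2 + 5)^2
Substitute x = B_t and multiply the f'' term by 1/2:
  drift     = (1/2) * (10*(x^2 - 5)/(x^2 + 5)^2) evaluated at B_t = 5*(B_t^2 - 5)/(B_t^2 + 5)^2
  diffusion = (-10*x/(x^2 + 5)) evaluated at B_t = -10*B_t/(B_t^2 + 5)
Therefore d(-5*log(B_t^2 + 5)) = (5*(B_t^2 - 5)/(B_t^2 + 5)^2) dt + (-10*B_t/(B_t^2 + 5)) dB_t.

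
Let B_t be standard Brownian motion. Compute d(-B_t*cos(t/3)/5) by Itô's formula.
d(-B_t*cos(t/3)/5) = (B_t*sin(t/3)/15) dt + (-cos(t/3)/5) dB_t

Itô's formula for f(t, x): d f(t, B_t) = (f_t + (1/2) f_xx) dt + f_x dB_t. Compute partials of f(t, x) = -x*cos(t/3)/5:
  f_t(t,x)  = x*sin(t/3)/15
  f_x(t,x)  = -cos(t/3)/5
  f_xx(t,x) = 0
Assemble drift = f_t + (1/2) f_xx = x*sin(t/3)/15 and diffusion = f_x = -cos(t/3)/5. Substituting x = B_t:
  d(-B_t*cos(t/3)/5) = (B_t*sin(t/3)/15) dt + (-cos(t/3)/5) dB_t.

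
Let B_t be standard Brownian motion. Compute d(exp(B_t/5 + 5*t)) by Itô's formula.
d(exp(B_t/5 + 5*t)) = (251*exp(B_t/5 + 5*t)/50) dt + (exp(B_t/5 + 5*t)/5) dB_t

Itô's formula for f(t, x): d f(t, B_t) = (f_t + (1/2) f_xx) dt + f_x dB_t. Compute partials of f(t, x) = exp(5*t + x/5):
  f_t(t,x)  = 5*exp(5*t + x/5)
  f_x(t,x)  = exp(5*t + x/5)/5
  f_xx(t,x) = exp(5*t + x/5)/25
Assemble drift = f_t + (1/2) f_xx = 251*exp(5*t + x/5)/50 and diffusion = f_x = exp(5*t + x/5)/5. Substituting x = B_t:
  d(exp(B_t/5 + 5*t)) = (251*exp(B_t/5 + 5*t)/50) dt + (exp(B_t/5 + 5*t)/5) dB_t.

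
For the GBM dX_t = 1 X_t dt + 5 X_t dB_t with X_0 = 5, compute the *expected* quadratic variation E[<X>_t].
E[<X>_t] = 625*exp(27*t)/27 - 625/27

<X>_t = int_0^t (5 * X_s)^2 ds. Taking expectation inside the integral: E[<X>_t] = 5^2 * int_0^t E[X_s^2] ds. For GBM, E[X_s^2] = x_0^2 * exp((2 mu + sigma^2) s). Integrating:
  E[<X>_t] = 5^2 * 5^2 * (exp((2*1 + 5^2) t) - 1) / (2*1 + 5^2)
           = 5^2 * 5^2 * (exp(27 t) - 1) / 27 = 625*exp(27*t)/27 - 625/27.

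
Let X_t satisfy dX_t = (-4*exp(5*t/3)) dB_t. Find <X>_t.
<X>_t = 24*exp(10*t/3)/5 - 24/5

For an Itô process dX_t = a(t) dt + b(t) dB_t, the quadratic variation is <X>_t = int_0^t b(s)^2 ds (the drift term does not contribute). Here b(s) = -4*exp(5*s/3), so
  b(s)^2 = 16*exp(10*s/3).
Integrating from 0 to t:
  <X>_t = int_0^t (16*exp(10*s/3)) ds = 24*exp(10*t/3)/5 - 24/5.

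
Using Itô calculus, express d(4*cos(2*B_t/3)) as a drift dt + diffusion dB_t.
d(4*cos(2*B_t/3)) = (-8*cos(2*B_t/3)/9) dt + (-8*sin(2*B_t/3)/3) dB_t

Itô's formula for f(B_t) gives d f(B_t) = f'(B_t) dB_t + (1/2) f''(B_t) dt. Compute derivatives of f(x) = 4*cos(2*x/3):
  f'(x)  = -8*sin(2*x/3)/3
  f''(x) = -16*cos(2*x/3)/9
Substitute x = B_t and multiply the f'' term by 1/2:
  drift     = (1/2) * (-16*cos(2*x/3)/9) evaluated at B_t = -8*cos(2*B_t/3)/9
  diffusion = (-8*sin(2*x/3)/3) evaluated at B_t = -8*sin(2*B_t/3)/3
Therefore d(4*cos(2*B_t/3)) = (-8*cos(2*B_t/3)/9) dt + (-8*sin(2*B_t/3)/3) dB_t.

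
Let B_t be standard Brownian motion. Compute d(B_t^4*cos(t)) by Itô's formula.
d(B_t^4*cos(t)) = (B_t^2*(-B_t^2*sin(t) + 6*cos(t))) dt + (4*B_t^3*cos(t)) dB_t

Itô's formula for f(t, x): d f(t, B_t) = (f_t + (1/2) f_xx) dt + f_x dB_t. Compute partials of f(t, x) = x^4*cos(t):
  f_t(t,x)  = -x^4*sin(t)
  f_x(t,x)  = 4*x^3*cos(t)
  f_xx(t,x) = 12*x^2*cos(t)
Assemble drift = f_t + (1/2) f_xx = x^2*(-x^2*sin(t) + 6*cos(t)) and diffusion = f_x = 4*x^3*cos(t). Substituting x = B_t:
  d(B_t^4*cos(t)) = (B_t^2*(-B_t^2*sin(t) + 6*cos(t))) dt + (4*B_t^3*cos(t)) dB_t.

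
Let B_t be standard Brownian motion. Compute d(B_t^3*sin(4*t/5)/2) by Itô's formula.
d(B_t^3*sin(4*t/5)/2) = (B_t*(4*B_t^2*cos(4*t/5) + 15*sin(4*t/5))/10) dt + (3*B_t^2*sin(4*t/5)/2) dB_t

Itô's formula for f(t, x): d f(t, B_t) = (f_t + (1/2) f_xx) dt + f_x dB_t. Compute partials of f(t, x) = x^3*sin(4*t/5)/2:
  f_t(t,x)  = 2*x^3*cos(4*t/5)/5
  f_x(t,x)  = 3*x^2*sin(4*t/5)/2
  f_xx(t,x) = 3*x*sin(4*t/5)
Assemble drift = f_t + (1/2) f_xx = x*(4*x^2*cos(4*t/5) + 15*sin(4*t/5))/10 and diffusion = f_x = 3*x^2*sin(4*t/5)/2. Substituting x = B_t:
  d(B_t^3*sin(4*t/5)/2) = (B_t*(4*B_t^2*cos(4*t/5) + 15*sin(4*t/5))/10) dt + (3*B_t^2*sin(4*t/5)/2) dB_t.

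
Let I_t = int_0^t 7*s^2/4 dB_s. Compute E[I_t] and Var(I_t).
E[I_t] = 0; Var(I_t) = 49*t^5/80

The Itô integral of a deterministic integrand f(s) has mean 0 because each increment f(s) * (B_{s+ds} - B_s) has mean 0. By the Itô isometry:
  Var( int_0^t f(s) dB_s ) = E[ (int_0^t f(s) dB_s)^2 ] = int_0^t f(s)^2 ds.
Here f(s) = 7*s^2/4, so f(s)^2 = 49*s^4/16. Integrate:
  int_0^t (49*s^4/16) ds = 49*t^5/80.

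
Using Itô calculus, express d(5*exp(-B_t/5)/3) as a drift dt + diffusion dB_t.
d(5*exp(-B_t/5)/3) = (exp(-B_t/5)/30) dt + (-exp(-B_t/5)/3) dB_t

Itô's formula for f(B_t) gives d f(B_t) = f'(B_t) dB_t + (1/2) f''(B_t) dt. Compute derivatives of f(x) = 5*exp(-x/5)/3:
  f'(x)  = -exp(-x/5)/3
  f''(x) = exp(-x/5)/15
Substitute x = B_t and multiply the f'' term by 1/2:
  drift     = (1/2) * (exp(-x/5)/15) evaluated at B_t = exp(-B_t/5)/30
  diffusion = (-exp(-x/5)/3) evaluated at B_t = -exp(-B_t/5)/3
Therefore d(5*exp(-B_t/5)/3) = (exp(-B_t/5)/30) dt + (-exp(-B_t/5)/3) dB_t.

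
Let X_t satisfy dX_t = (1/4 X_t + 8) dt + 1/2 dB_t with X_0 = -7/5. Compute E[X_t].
E[X_t] = 153*exp(t/4)/5 - 32

Taking expectations and using E[dB_t] = 0, the mean m(t) = E[X_t] satisfies the ODE m'(t) = a m(t) + b with m(0) = x_0. With a = 1/4, b = 8, x_0 = -7/5, the solution is
  m(t) = x_0 * exp(a t) + (b/a) * (exp(a t) - 1)
       = (-7/5) * exp((1/4) t) + (8/(1/4)) * (exp((1/4) t) - 1)
       = 153*exp(t/4)/5 - 32.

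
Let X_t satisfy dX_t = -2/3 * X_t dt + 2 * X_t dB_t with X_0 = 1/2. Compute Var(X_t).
Var(X_t) = (exp(4*t) - 1)*exp(-4*t/3)/4

For GBM dX = mu X dt + sigma X dB with X_0 = x_0, apply Itô to Y = log X: dY = (mu - sigma^2/2) dt + sigma dB, so Y_t = log(x_0) + (mu - sigma^2/2) t + sigma B_t and hence X_t = x_0 * exp((mu - sigma^2/2) t + sigma B_t).
With mu = -2/3, sigma = 2, x_0 = 1/2, this gives:
  X_t = 1/2 * exp((-8/3) * t + (2) * B_t).
Since sigma*B_t ~ Normal(0, sigma^2 t), E[exp(sigma*B_t)] = exp(sigma^2 t / 2); so E[X_t] = x_0 * exp((mu - sigma^2/2) t) * exp(sigma^2 t / 2) = x_0 * exp(mu t) = exp(-2*t/3)/2.
Var(X_t) = E[X_t^2] - (E[X_t])^2 = x_0^2 * exp(2 mu t) * (exp(sigma^2 t) - 1) = (exp(4*t) - 1)*exp(-4*t/3)/4.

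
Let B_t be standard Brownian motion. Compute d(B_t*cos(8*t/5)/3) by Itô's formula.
d(B_t*cos(8*t/5)/3) = (-8*B_t*sin(8*t/5)/15) dt + (cos(8*t/5)/3) dB_t

Itô's formula for f(t, x): d f(t, B_t) = (f_t + (1/2) f_xx) dt + f_x dB_t. Compute partials of f(t, x) = x*cos(8*t/5)/3:
  f_t(t,x)  = -8*x*sin(8*t/5)/15
  f_x(t,x)  = cos(8*t/5)/3
  f_xx(t,x) = 0
Assemble drift = f_t + (1/2) f_xx = -8*x*sin(8*t/5)/15 and diffusion = f_x = cos(8*t/5)/3. Substituting x = B_t:
  d(B_t*cos(8*t/5)/3) = (-8*B_t*sin(8*t/5)/15) dt + (cos(8*t/5)/3) dB_t.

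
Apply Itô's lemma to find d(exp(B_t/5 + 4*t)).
d(exp(B_t/5 + 4*t)) = (201*exp(B_t/5 + 4*t)/50) dt + (exp(B_t/5 + 4*t)/5) dB_t

Itô's formula for f(t, x): d f(t, B_t) = (f_t + (1/2) f_xx) dt + f_x dB_t. Compute partials of f(t, x) = exp(4*t + x/5):
  f_t(t,x)  = 4*exp(4*t + x/5)
  f_x(t,x)  = exp(4*t + x/5)/5
  f_xx(t,x) = exp(4*t + x/5)/25
Assemble drift = f_t + (1/2) f_xx = 201*exp(4*t + x/5)/50 and diffusion = f_x = exp(4*t + x/5)/5. Substituting x = B_t:
  d(exp(B_t/5 + 4*t)) = (201*exp(B_t/5 + 4*t)/50) dt + (exp(B_t/5 + 4*t)/5) dB_t.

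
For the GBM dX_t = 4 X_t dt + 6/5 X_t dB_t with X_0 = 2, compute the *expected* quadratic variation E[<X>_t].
E[<X>_t] = 36*exp(236*t/25)/59 - 36/59

<X>_t = int_0^t ((6/5) * X_s)^2 ds. Taking expectation inside the integral: E[<X>_t] = (6/5)^2 * int_0^t E[X_s^2] ds. For GBM, E[X_s^2] = x_0^2 * exp((2 mu + sigma^2) s). Integrating:
  E[<X>_t] = (6/5)^2 * 2^2 * (exp((2*4 + (6/5)^2) t) - 1) / (2*4 + (6/5)^2)
           = (6/5)^2 * 2^2 * (exp((236/25) t) - 1) / (236/25) = 36*exp(236*t/25)/59 - 36/59.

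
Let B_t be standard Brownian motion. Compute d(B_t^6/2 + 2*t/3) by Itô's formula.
d(B_t^6/2 + 2*t/3) = (15*B_t^4/2 + 2/3) dt + (3*B_t^5) dB_t

Itô's formula for f(t, x): d f(t, B_t) = (f_t + (1/2) f_xx) dt + f_x dB_t. Compute partials of f(t, x) = 2*t/3 + x^6/2:
  f_t(t,x)  = 2/3
  f_x(t,x)  = 3*x^5
  f_xx(t,x) = 15*x^4
Assemble drift = f_t + (1/2) f_xx = 15*x^4/2 + 2/3 and diffusion = f_x = 3*x^5. Substituting x = B_t:
  d(B_t^6/2 + 2*t/3) = (15*B_t^4/2 + 2/3) dt + (3*B_t^5) dB_t.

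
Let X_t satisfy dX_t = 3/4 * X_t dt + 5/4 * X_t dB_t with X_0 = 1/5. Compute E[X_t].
E[X_t] = exp(3*t/4)/5

For GBM dX = mu X dt + sigma X dB with X_0 = x_0, apply Itô to Y = log X: dY = (mu - sigma^2/2) dt + sigma dB, so Y_t = log(x_0) + (mu - sigma^2/2) t + sigma B_t and hence X_t = x_0 * exp((mu - sigma^2/2) t + sigma B_t).
With mu = 3/4, sigma = 5/4, x_0 = 1/5, this gives:
  X_t = 1/5 * exp((-1/32) * t + (5/4) * B_t).
Since sigma*B_t ~ Normal(0, sigma^2 t), E[exp(sigma*B_t)] = exp(sigma^2 t / 2); so E[X_t] = x_0 * exp((mu - sigma^2/2) t) * exp(sigma^2 t / 2) = x_0 * exp(mu t) = exp(3*t/4)/5.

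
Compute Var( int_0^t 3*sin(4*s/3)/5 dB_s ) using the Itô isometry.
Var = 9*t/50 - 27*sin(4*t/3)*cos(4*t/3)/200

The Itô integral of a deterministic integrand f(s) has mean 0 because each increment f(s) * (B_{s+ds} - B_s) has mean 0. By the Itô isometry:
  Var( int_0^t f(s) dB_s ) = E[ (int_0^t f(s) dB_s)^2 ] = int_0^t f(s)^2 ds.
Here f(s) = 3*sin(4*s/3)/5, so f(s)^2 = 9*sin(4*s/3)^2/25. Integrate:
  int_0^t (9*sin(4*s/3)^2/25) ds = 9*t/50 - 27*sin(4*t/3)*cos(4*t/3)/200.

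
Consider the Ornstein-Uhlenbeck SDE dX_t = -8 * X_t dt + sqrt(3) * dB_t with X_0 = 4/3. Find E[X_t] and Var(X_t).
E[X_t] = 4*exp(-8*t)/3; Var(X_t) = 3/16 - 3*exp(-16*t)/16

The OU SDE dX = -theta X dt + sigma dB admits the integrating factor exp(theta t): d(exp(theta t) X_t) = sigma exp(theta t) dB_t. Integrating from 0 to t:
  X_t = x_0 * exp(-theta t) + sigma * int_0^t exp(-theta (t-s)) dB_s.
The Itô integral has mean 0 and (by the Itô isometry) variance sigma^2 * int_0^t exp(-2 theta (t - s)) ds = sigma^2 * (1 - exp(-2 theta t)) / (2 theta).
With theta = 8, sigma = sqrt(3), x_0 = 4/3:
  E[X_t] = 4/3 * exp(-8 t) = 4*exp(-8*t)/3
  Var(X_t) = (sqrt(3))^2 * (1 - exp(-2*8 t)) / (2 * 8) = 3/16 - 3*exp(-16*t)/16.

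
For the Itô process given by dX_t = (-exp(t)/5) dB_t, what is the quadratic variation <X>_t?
<X>_t = exp(2*t)/50 - 1/50

For an Itô process dX_t = a(t) dt + b(t) dB_t, the quadratic variation is <X>_t = int_0^t b(s)^2 ds (the drift term does not contribute). Here b(s) = -exp(s)/5, so
  b(s)^2 = exp(2*s)/25.
Integrating from 0 to t:
  <X>_t = int_0^t (exp(2*s)/25) ds = exp(2*t)/50 - 1/50.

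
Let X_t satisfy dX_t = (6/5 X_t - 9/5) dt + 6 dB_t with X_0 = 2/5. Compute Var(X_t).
Var(X_t) = 15*exp(12*t/5) - 15

The variance V(t) = Var(X_t) satisfies V'(t) = 2 a V(t) + c^2 with V(0) = 0 (drift coefficient is linear in X, diffusion is constant). With a = 6/5, c = 6, the solution is
  V(t) = (c^2 / (2 a)) * (exp(2 a t) - 1)
       = (6^2 / (2*(6/5))) * (exp((12/5) t) - 1)
       = 15*exp(12*t/5) - 15.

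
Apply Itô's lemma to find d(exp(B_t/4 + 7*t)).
d(exp(B_t/4 + 7*t)) = (225*exp(B_t/4 + 7*t)/32) dt + (exp(B_t/4 + 7*t)/4) dB_t

Itô's formula for f(t, x): d f(t, B_t) = (f_t + (1/2) f_xx) dt + f_x dB_t. Compute partials of f(t, x) = exp(7*t + x/4):
  f_t(t,x)  = 7*exp(7*t + x/4)
  f_x(t,x)  = exp(7*t + x/4)/4
  f_xx(t,x) = exp(7*t + x/4)/16
Assemble drift = f_t + (1/2) f_xx = 225*exp(7*t + x/4)/32 and diffusion = f_x = exp(7*t + x/4)/4. Substituting x = B_t:
  d(exp(B_t/4 + 7*t)) = (225*exp(B_t/4 + 7*t)/32) dt + (exp(B_t/4 + 7*t)/4) dB_t.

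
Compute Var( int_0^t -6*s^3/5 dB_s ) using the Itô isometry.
Var = 36*t^7/175

The Itô integral of a deterministic integrand f(s) has mean 0 because each increment f(s) * (B_{s+ds} - B_s) has mean 0. By the Itô isometry:
  Var( int_0^t f(s) dB_s ) = E[ (int_0^t f(s) dB_s)^2 ] = int_0^t f(s)^2 ds.
Here f(s) = -6*s^3/5, so f(s)^2 = 36*s^6/25. Integrate:
  int_0^t (36*s^6/25) ds = 36*t^7/175.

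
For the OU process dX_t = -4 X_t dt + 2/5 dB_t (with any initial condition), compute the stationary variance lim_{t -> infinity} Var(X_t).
lim Var(X_t) = 1/50

The OU SDE dX = -theta X dt + sigma dB admits the integrating factor exp(theta t): d(exp(theta t) X_t) = sigma exp(theta t) dB_t. Integrating from 0 to t gives X_t = x_0 * exp(-theta t) + sigma * int_0^t exp(-theta (t-s)) dB_s for any initial x_0. The Itô integral has variance (by the Itô isometry) sigma^2 * int_0^t exp(-2 theta (t - s)) ds = sigma^2 * (1 - exp(-2 theta t)) / (2 theta), independent of x_0.
With theta = 4, sigma = 2/5:
  Var(X_t) = (2/5)^2 * (1 - exp(-2*4 t)) / (2 * 4) = 1/50 - exp(-8*t)/50.
As t -> infinity, exp(-2*4 t) -> 0, so the stationary variance is sigma^2 / (2 theta) = 1/50.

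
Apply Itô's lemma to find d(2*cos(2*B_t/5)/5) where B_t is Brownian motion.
d(2*cos(2*B_t/5)/5) = (-4*cos(2*B_t/5)/125) dt + (-4*sin(2*B_t/5)/25) dB_t

Itô's formula for f(B_t) gives d f(B_t) = f'(B_t) dB_t + (1/2) f''(B_t) dt. Compute derivatives of f(x) = 2*cos(2*x/5)/5:
  f'(x)  = -4*sin(2*x/5)/25
  f''(x) = -8*cos(2*x/5)/125
Substitute x = B_t and multiply the f'' term by 1/2:
  drift     = (1/2) * (-8*cos(2*x/5)/125) evaluated at B_t = -4*cos(2*B_t/5)/125
  diffusion = (-4*sin(2*x/5)/25) evaluated at B_t = -4*sin(2*B_t/5)/25
Therefore d(2*cos(2*B_t/5)/5) = (-4*cos(2*B_t/5)/125) dt + (-4*sin(2*B_t/5)/25) dB_t.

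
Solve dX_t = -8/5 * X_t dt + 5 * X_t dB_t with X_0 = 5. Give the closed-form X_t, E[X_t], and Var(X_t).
X_t = 5 * exp((-141/10) t + (5) B_t); E[X_t] = 5*exp(-8*t/5); Var(X_t) = (25*exp(25*t) - 25)*exp(-16*t/5)

For GBM dX = mu X dt + sigma X dB with X_0 = x_0, apply Itô to Y = log X: dY = (mu - sigma^2/2) dt + sigma dB, so Y_t = log(x_0) + (mu - sigma^2/2) t + sigma B_t and hence X_t = x_0 * exp((mu - sigma^2/2) t + sigma B_t).
With mu = -8/5, sigma = 5, x_0 = 5, this gives:
  X_t = 5 * exp((-141/10) * t + (5) * B_t).
Since sigma*B_t ~ Normal(0, sigma^2 t), E[exp(sigma*B_t)] = exp(sigma^2 t / 2); so E[X_t] = x_0 * exp((mu - sigma^2/2) t) * exp(sigma^2 t / 2) = x_0 * exp(mu t) = 5*exp(-8*t/5).
Var(X_t) = E[X_t^2] - (E[X_t])^2 = x_0^2 * exp(2 mu t) * (exp(sigma^2 t) - 1) = (25*exp(25*t) - 25)*exp(-16*t/5).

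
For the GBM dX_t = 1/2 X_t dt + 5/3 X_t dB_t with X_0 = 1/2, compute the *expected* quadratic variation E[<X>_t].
E[<X>_t] = 25*exp(34*t/9)/136 - 25/136

<X>_t = int_0^t ((5/3) * X_s)^2 ds. Taking expectation inside the integral: E[<X>_t] = (5/3)^2 * int_0^t E[X_s^2] ds. For GBM, E[X_s^2] = x_0^2 * exp((2 mu + sigma^2) s). Integrating:
  E[<X>_t] = (5/3)^2 * (1/2)^2 * (exp((2*(1/2) + (5/3)^2) t) - 1) / (2*(1/2) + (5/3)^2)
           = (5/3)^2 * (1/2)^2 * (exp((34/9) t) - 1) / (34/9) = 25*exp(34*t/9)/136 - 25/136.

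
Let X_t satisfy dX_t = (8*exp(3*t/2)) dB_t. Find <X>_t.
<X>_t = 64*exp(3*t)/3 - 64/3

For an Itô process dX_t = a(t) dt + b(t) dB_t, the quadratic variation is <X>_t = int_0^t b(s)^2 ds (the drift term does not contribute). Here b(s) = 8*exp(3*s/2), so
  b(s)^2 = 64*exp(3*s).
Integrating from 0 to t:
  <X>_t = int_0^t (64*exp(3*s)) ds = 64*exp(3*t)/3 - 64/3.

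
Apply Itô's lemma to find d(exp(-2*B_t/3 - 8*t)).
d(exp(-2*B_t/3 - 8*t)) = (-70*exp(-2*B_t/3 - 8*t)/9) dt + (-2*exp(-2*B_t/3 - 8*t)/3) dB_t

Itô's formula for f(t, x): d f(t, B_t) = (f_t + (1/2) f_xx) dt + f_x dB_t. Compute partials of f(t, x) = exp(-8*t - 2*x/3):
  f_t(t,x)  = -8*exp(-8*t - 2*x/3)
  f_x(t,x)  = -2*exp(-8*t - 2*x/3)/3
  f_xx(t,x) = 4*exp(-8*t - 2*x/3)/9
Assemble drift = f_t + (1/2) f_xx = -70*exp(-8*t - 2*x/3)/9 and diffusion = f_x = -2*exp(-8*t - 2*x/3)/3. Substituting x = B_t:
  d(exp(-2*B_t/3 - 8*t)) = (-70*exp(-2*B_t/3 - 8*t)/9) dt + (-2*exp(-2*B_t/3 - 8*t)/3) dB_t.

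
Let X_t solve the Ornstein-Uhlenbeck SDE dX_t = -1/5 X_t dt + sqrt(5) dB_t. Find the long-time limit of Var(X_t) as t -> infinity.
lim Var(X_t) = 25/2

The OU SDE dX = -theta X dt + sigma dB admits the integrating factor exp(theta t): d(exp(theta t) X_t) = sigma exp(theta t) dB_t. Integrating from 0 to t gives X_t = x_0 * exp(-theta t) + sigma * int_0^t exp(-theta (t-s)) dB_s for any initial x_0. The Itô integral has variance (by the Itô isometry) sigma^2 * int_0^t exp(-2 theta (t - s)) ds = sigma^2 * (1 - exp(-2 theta t)) / (2 theta), independent of x_0.
With theta = 1/5, sigma = sqrt(5):
  Var(X_t) = (sqrt(5))^2 * (1 - exp(-2*1/5 t)) / (2 * 1/5) = 25/2 - 25*exp(-2*t/5)/2.
As t -> infinity, exp(-2*1/5 t) -> 0, so the stationary variance is sigma^2 / (2 theta) = 25/2.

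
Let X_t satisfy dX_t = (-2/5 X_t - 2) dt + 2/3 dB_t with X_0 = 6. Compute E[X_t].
E[X_t] = -5 + 11*exp(-2*t/5)

Taking expectations and using E[dB_t] = 0, the mean m(t) = E[X_t] satisfies the ODE m'(t) = a m(t) + b with m(0) = x_0. With a = -2/5, b = -2, x_0 = 6, the solution is
  m(t) = x_0 * exp(a t) + (b/a) * (exp(a t) - 1)
       = 6 * exp((-2/5) t) + ((-2)/(-2/5)) * (exp((-2/5) t) - 1)
       = -5 + 11*exp(-2*t/5).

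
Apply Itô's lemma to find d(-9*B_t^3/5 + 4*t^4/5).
d(-9*B_t^3/5 + 4*t^4/5) = (-27*B_t/5 + 16*t^3/5) dt + (-27*B_t^2/5) dB_t

Itô's formula for f(t, x): d f(t, B_t) = (f_t + (1/2) f_xx) dt + f_x dB_t. Compute partials of f(t, x) = 4*t^4/5 - 9*x^3/5:
  f_t(t,x)  = 16*t^3/5
  f_x(t,x)  = -27*x^2/5
  f_xx(t,x) = -54*x/5
Assemble drift = f_t + (1/2) f_xx = 16*t^3/5 - 27*x/5 and diffusion = f_x = -27*x^2/5. Substituting x = B_t:
  d(-9*B_t^3/5 + 4*t^4/5) = (-27*B_t/5 + 16*t^3/5) dt + (-27*B_t^2/5) dB_t.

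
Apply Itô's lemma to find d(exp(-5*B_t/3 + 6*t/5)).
d(exp(-5*B_t/3 + 6*t/5)) = (233*exp(-5*B_t/3 + 6*t/5)/90) dt + (-5*exp(-5*B_t/3 + 6*t/5)/3) dB_t

Itô's formula for f(t, x): d f(t, B_t) = (f_t + (1/2) f_xx) dt + f_x dB_t. Compute partials of f(t, x) = exp(6*t/5 - 5*x/3):
  f_t(t,x)  = 6*exp(6*t/5 - 5*x/3)/5
  f_x(t,x)  = -5*exp(6*t/5 - 5*x/3)/3
  f_xx(t,x) = 25*exp(6*t/5 - 5*x/3)/9
Assemble drift = f_t + (1/2) f_xx = 233*exp(6*t/5 - 5*x/3)/90 and diffusion = f_x = -5*exp(6*t/5 - 5*x/3)/3. Substituting x = B_t:
  d(exp(-5*B_t/3 + 6*t/5)) = (233*exp(-5*B_t/3 + 6*t/5)/90) dt + (-5*exp(-5*B_t/3 + 6*t/5)/3) dB_t.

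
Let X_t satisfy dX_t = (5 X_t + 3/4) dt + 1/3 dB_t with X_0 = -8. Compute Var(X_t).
Var(X_t) = exp(10*t)/90 - 1/90

The variance V(t) = Var(X_t) satisfies V'(t) = 2 a V(t) + c^2 with V(0) = 0 (drift coefficient is linear in X, diffusion is constant). With a = 5, c = 1/3, the solution is
  V(t) = (c^2 / (2 a)) * (exp(2 a t) - 1)
       = ((1/3)^2 / (2*5)) * (exp(10 t) - 1)
       = exp(10*t)/90 - 1/90.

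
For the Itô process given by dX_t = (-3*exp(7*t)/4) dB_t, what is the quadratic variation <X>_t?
<X>_t = 9*exp(14*t)/224 - 9/224

For an Itô process dX_t = a(t) dt + b(t) dB_t, the quadratic variation is <X>_t = int_0^t b(s)^2 ds (the drift term does not contribute). Here b(s) = -3*exp(7*s)/4, so
  b(s)^2 = 9*exp(14*s)/16.
Integrating from 0 to t:
  <X>_t = int_0^t (9*exp(14*s)/16) ds = 9*exp(14*t)/224 - 9/224.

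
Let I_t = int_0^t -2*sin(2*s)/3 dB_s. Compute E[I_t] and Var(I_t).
E[I_t] = 0; Var(I_t) = 2*t/9 - sin(4*t)/18

The Itô integral of a deterministic integrand f(s) has mean 0 because each increment f(s) * (B_{s+ds} - B_s) has mean 0. By the Itô isometry:
  Var( int_0^t f(s) dB_s ) = E[ (int_0^t f(s) dB_s)^2 ] = int_0^t f(s)^2 ds.
Here f(s) = -2*sin(2*s)/3, so f(s)^2 = 4*sin(2*s)^2/9. Integrate:
  int_0^t (4*sin(2*s)^2/9) ds = 2*t/9 - sin(4*t)/18.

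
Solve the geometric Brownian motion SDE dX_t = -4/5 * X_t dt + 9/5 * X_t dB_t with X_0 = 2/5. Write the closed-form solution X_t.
X_t = 2/5 * exp((-121/50) * t + (9/5) * B_t)

For GBM dX = mu X dt + sigma X dB with X_0 = x_0, apply Itô to Y = log X: dY = (mu - sigma^2/2) dt + sigma dB, so Y_t = log(x_0) + (mu - sigma^2/2) t + sigma B_t and hence X_t = x_0 * exp((mu - sigma^2/2) t + sigma B_t).
With mu = -4/5, sigma = 9/5, x_0 = 2/5, this gives:
  X_t = 2/5 * exp((-121/50) * t + (9/5) * B_t).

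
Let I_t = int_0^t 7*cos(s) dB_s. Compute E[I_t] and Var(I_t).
E[I_t] = 0; Var(I_t) = 49*t/2 + 49*sin(2*t)/4

The Itô integral of a deterministic integrand f(s) has mean 0 because each increment f(s) * (B_{s+ds} - B_s) has mean 0. By the Itô isometry:
  Var( int_0^t f(s) dB_s ) = E[ (int_0^t f(s) dB_s)^2 ] = int_0^t f(s)^2 ds.
Here f(s) = 7*cos(s), so f(s)^2 = 49*cos(s)^2. Integrate:
  int_0^t (49*cos(s)^2) ds = 49*t/2 + 49*sin(2*t)/4.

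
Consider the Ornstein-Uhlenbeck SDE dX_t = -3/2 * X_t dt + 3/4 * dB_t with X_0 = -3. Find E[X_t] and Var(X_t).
E[X_t] = -3*exp(-3*t/2); Var(X_t) = 3/16 - 3*exp(-3*t)/16

The OU SDE dX = -theta X dt + sigma dB admits the integrating factor exp(theta t): d(exp(theta t) X_t) = sigma exp(theta t) dB_t. Integrating from 0 to t:
  X_t = x_0 * exp(-theta t) + sigma * int_0^t exp(-theta (t-s)) dB_s.
The Itô integral has mean 0 and (by the Itô isometry) variance sigma^2 * int_0^t exp(-2 theta (t - s)) ds = sigma^2 * (1 - exp(-2 theta t)) / (2 theta).
With theta = 3/2, sigma = 3/4, x_0 = -3:
  E[X_t] = -3 * exp(-3/2 t) = -3*exp(-3*t/2)
  Var(X_t) = (3/4)^2 * (1 - exp(-2*3/2 t)) / (2 * 3/2) = 3/16 - 3*exp(-3*t)/16.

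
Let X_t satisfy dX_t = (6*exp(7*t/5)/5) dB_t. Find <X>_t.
<X>_t = 18*exp(14*t/5)/35 - 18/35

For an Itô process dX_t = a(t) dt + b(t) dB_t, the quadratic variation is <X>_t = int_0^t b(s)^2 ds (the drift term does not contribute). Here b(s) = 6*exp(7*s/5)/5, so
  b(s)^2 = 36*exp(14*s/5)/25.
Integrating from 0 to t:
  <X>_t = int_0^t (36*exp(14*s/5)/25) ds = 18*exp(14*t/5)/35 - 18/35.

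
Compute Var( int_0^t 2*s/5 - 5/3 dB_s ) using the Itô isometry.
Var = t*(12*t^2 - 150*t + 625)/225

The Itô integral of a deterministic integrand f(s) has mean 0 because each increment f(s) * (B_{s+ds} - B_s) has mean 0. By the Itô isometry:
  Var( int_0^t f(s) dB_s ) = E[ (int_0^t f(s) dB_s)^2 ] = int_0^t f(s)^2 ds.
Here f(s) = 2*s/5 - 5/3, so f(s)^2 = (6*s - 25)^2/225. Integrate:
  int_0^t ((6*s - 25)^2/225) ds = t*(12*t^2 - 150*t + 625)/225.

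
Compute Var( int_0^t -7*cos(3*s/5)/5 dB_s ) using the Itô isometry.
Var = 49*t/50 + 49*sin(6*t/5)/60

The Itô integral of a deterministic integrand f(s) has mean 0 because each increment f(s) * (B_{s+ds} - B_s) has mean 0. By the Itô isometry:
  Var( int_0^t f(s) dB_s ) = E[ (int_0^t f(s) dB_s)^2 ] = int_0^t f(s)^2 ds.
Here f(s) = -7*cos(3*s/5)/5, so f(s)^2 = 49*cos(3*s/5)^2/25. Integrate:
  int_0^t (49*cos(3*s/5)^2/25) ds = 49*t/50 + 49*sin(6*t/5)/60.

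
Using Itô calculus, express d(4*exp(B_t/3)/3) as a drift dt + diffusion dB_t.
d(4*exp(B_t/3)/3) = (2*exp(B_t/3)/27) dt + (4*exp(B_t/3)/9) dB_t

Itô's formula for f(B_t) gives d f(B_t) = f'(B_t) dB_t + (1/2) f''(B_t) dt. Compute derivatives of f(x) = 4*exp(x/3)/3:
  f'(x)  = 4*exp(x/3)/9
  f''(x) = 4*exp(x/3)/27
Substitute x = B_t and multiply the f'' term by 1/2:
  drift     = (1/2) * (4*exp(x/3)/27) evaluated at B_t = 2*exp(B_t/3)/27
  diffusion = (4*exp(x/3)/9) evaluated at B_t = 4*exp(B_t/3)/9
Therefore d(4*exp(B_t/3)/3) = (2*exp(B_t/3)/27) dt + (4*exp(B_t/3)/9) dB_t.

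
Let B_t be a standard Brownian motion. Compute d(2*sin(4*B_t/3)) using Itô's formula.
d(2*sin(4*B_t/3)) = (-16*sin(4*B_t/3)/9) dt + (8*cos(4*B_t/3)/3) dB_t

Itô's formula for f(B_t) gives d f(B_t) = f'(B_t) dB_t + (1/2) f''(B_t) dt. Compute derivatives of f(x) = 2*sin(4*x/3):
  f'(x)  = 8*cos(4*x/3)/3
  f''(x) = -32*sin(4*x/3)/9
Substitute x = B_t and multiply the f'' term by 1/2:
  drift     = (1/2) * (-32*sin(4*x/3)/9) evaluated at B_t = -16*sin(4*B_t/3)/9
  diffusion = (8*cos(4*x/3)/3) evaluated at B_t = 8*cos(4*B_t/3)/3
Therefore d(2*sin(4*B_t/3)) = (-16*sin(4*B_t/3)/9) dt + (8*cos(4*B_t/3)/3) dB_t.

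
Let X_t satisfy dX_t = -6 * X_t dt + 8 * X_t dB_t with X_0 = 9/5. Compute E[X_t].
E[X_t] = 9*exp(-6*t)/5

For GBM dX = mu X dt + sigma X dB with X_0 = x_0, apply Itô to Y = log X: dY = (mu - sigma^2/2) dt + sigma dB, so Y_t = log(x_0) + (mu - sigma^2/2) t + sigma B_t and hence X_t = x_0 * exp((mu - sigma^2/2) t + sigma B_t).
With mu = -6, sigma = 8, x_0 = 9/5, this gives:
  X_t = 9/5 * exp((-38) * t + (8) * B_t).
Since sigma*B_t ~ Normal(0, sigma^2 t), E[exp(sigma*B_t)] = exp(sigma^2 t / 2); so E[X_t] = x_0 * exp((mu - sigma^2/2) t) * exp(sigma^2 t / 2) = x_0 * exp(mu t) = 9*exp(-6*t)/5.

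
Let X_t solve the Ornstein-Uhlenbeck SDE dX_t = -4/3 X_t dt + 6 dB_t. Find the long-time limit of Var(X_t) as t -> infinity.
lim Var(X_t) = 27/2

The OU SDE dX = -theta X dt + sigma dB admits the integrating factor exp(theta t): d(exp(theta t) X_t) = sigma exp(theta t) dB_t. Integrating from 0 to t gives X_t = x_0 * exp(-theta t) + sigma * int_0^t exp(-theta (t-s)) dB_s for any initial x_0. The Itô integral has variance (by the Itô isometry) sigma^2 * int_0^t exp(-2 theta (t - s)) ds = sigma^2 * (1 - exp(-2 theta t)) / (2 theta), independent of x_0.
With theta = 4/3, sigma = 6:
  Var(X_t) = (6)^2 * (1 - exp(-2*4/3 t)) / (2 * 4/3) = 27/2 - 27*exp(-8*t/3)/2.
As t -> infinity, exp(-2*4/3 t) -> 0, so the stationary variance is sigma^2 / (2 theta) = 27/2.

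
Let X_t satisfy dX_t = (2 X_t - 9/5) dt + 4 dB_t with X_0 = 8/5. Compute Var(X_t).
Var(X_t) = 4*exp(4*t) - 4

The variance V(t) = Var(X_t) satisfies V'(t) = 2 a V(t) + c^2 with V(0) = 0 (drift coefficient is linear in X, diffusion is constant). With a = 2, c = 4, the solution is
  V(t) = (c^2 / (2 a)) * (exp(2 a t) - 1)
       = (4^2 / (2*2)) * (exp(4 t) - 1)
       = 4*exp(4*t) - 4.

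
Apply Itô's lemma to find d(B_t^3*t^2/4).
d(B_t^3*t^2/4) = (B_t*t*(2*B_t^2 + 3*t)/4) dt + (3*B_t^2*t^2/4) dB_t

Itô's formula for f(t, x): d f(t, B_t) = (f_t + (1/2) f_xx) dt + f_x dB_t. Compute partials of f(t, x) = t^2*x^3/4:
  f_t(t,x)  = t*x^3/2
  f_x(t,x)  = 3*t^2*x^2/4
  f_xx(t,x) = 3*t^2*x/2
Assemble drift = f_t + (1/2) f_xx = t*x*(3*t + 2*x^2)/4 and diffusion = f_x = 3*t^2*x^2/4. Substituting x = B_t:
  d(B_t^3*t^2/4) = (B_t*t*(2*B_t^2 + 3*t)/4) dt + (3*B_t^2*t^2/4) dB_t.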